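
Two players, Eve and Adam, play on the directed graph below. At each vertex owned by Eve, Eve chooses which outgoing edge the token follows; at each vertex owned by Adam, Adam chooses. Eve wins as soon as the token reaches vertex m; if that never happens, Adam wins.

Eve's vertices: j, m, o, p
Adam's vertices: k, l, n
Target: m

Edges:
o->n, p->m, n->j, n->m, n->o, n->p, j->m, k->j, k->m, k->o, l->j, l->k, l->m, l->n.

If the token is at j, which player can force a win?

A0 = {m}
A1: add {j, p} — j (Eve) has j→m; p (Eve) has p→m.
A2 = A1; e.g. k (Adam) can still go to o. Fixed point.
j ∈ A1, so Eve can force the target.

Eve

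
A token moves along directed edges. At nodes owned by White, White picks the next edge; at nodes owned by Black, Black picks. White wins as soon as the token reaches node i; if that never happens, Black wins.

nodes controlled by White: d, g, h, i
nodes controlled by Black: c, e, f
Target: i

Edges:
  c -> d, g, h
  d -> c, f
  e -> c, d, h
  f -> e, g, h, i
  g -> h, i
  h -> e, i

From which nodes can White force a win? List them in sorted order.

g, h, i

A0 = {i}
A1: add {g, h} — g (White) has g→i; h (White) has h→i.
A2 = A1; e.g. c (Black) can still go to d. Fixed point.
White's winning region = {g, h, i}.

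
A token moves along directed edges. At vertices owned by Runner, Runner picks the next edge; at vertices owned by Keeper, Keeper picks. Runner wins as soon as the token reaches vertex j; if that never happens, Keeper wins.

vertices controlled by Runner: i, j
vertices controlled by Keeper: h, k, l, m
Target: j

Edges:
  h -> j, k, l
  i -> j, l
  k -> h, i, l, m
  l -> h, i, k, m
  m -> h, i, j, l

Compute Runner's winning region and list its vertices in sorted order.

i, j

A0 = {j}
A1: add {i} — i (Runner) has i→j.
A2 = A1; e.g. h (Keeper) can still go to k. Fixed point.
Runner's winning region = {i, j}.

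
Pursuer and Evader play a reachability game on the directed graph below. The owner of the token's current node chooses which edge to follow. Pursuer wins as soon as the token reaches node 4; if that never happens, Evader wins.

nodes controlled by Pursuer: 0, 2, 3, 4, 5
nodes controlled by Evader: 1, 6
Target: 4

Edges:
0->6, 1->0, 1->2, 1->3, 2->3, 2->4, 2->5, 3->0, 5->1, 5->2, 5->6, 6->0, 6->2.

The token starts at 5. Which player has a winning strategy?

A0 = {4}
A1: add {2} — 2 (Pursuer) has 2→4.
A2: add {5} — 5 (Pursuer) has 5→2.
A3 = A2; e.g. 0 (Pursuer) has no edge into A2. Fixed point.
5 ∈ A2, so Pursuer can force the target.

Pursuer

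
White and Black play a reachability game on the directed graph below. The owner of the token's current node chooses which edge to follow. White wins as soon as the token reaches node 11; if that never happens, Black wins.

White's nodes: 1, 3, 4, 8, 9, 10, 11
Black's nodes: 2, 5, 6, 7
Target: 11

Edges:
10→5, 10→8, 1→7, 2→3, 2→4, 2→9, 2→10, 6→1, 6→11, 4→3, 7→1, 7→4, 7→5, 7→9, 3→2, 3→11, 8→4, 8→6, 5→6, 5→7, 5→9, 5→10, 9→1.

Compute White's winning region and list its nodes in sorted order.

3, 4, 8, 10, 11

A0 = {11}
A1: add {3} — 3 (White) has 3→11.
A2: add {4} — 4 (White) has 4→3.
A3: add {8} — 8 (White) has 8→4.
A4: add {10} — 10 (White) has 10→8.
A5 = A4; e.g. 1 (White) has no edge into A4. Fixed point.
White's winning region = {3, 4, 8, 10, 11}.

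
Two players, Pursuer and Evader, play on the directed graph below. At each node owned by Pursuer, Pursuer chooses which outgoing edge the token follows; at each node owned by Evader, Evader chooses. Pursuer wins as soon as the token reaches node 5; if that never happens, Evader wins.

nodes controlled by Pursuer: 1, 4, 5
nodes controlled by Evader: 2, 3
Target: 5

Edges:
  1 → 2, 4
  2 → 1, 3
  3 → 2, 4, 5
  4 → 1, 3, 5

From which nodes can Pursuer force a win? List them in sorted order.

1, 4, 5

A0 = {5}
A1: add {4} — 4 (Pursuer) has 4→5.
A2: add {1} — 1 (Pursuer) has 1→4.
A3 = A2; e.g. 2 (Evader) can still go to 3. Fixed point.
Pursuer's winning region = {1, 4, 5}.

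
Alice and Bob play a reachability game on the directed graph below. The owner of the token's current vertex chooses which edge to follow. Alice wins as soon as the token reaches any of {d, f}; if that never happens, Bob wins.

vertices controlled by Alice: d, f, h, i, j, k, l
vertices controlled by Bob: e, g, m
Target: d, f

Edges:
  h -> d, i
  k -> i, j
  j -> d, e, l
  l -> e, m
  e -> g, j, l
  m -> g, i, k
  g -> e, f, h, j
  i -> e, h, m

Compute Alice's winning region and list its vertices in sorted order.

A0 = {d, f}
A1: add {h, j} — h (Alice) has h→d; j (Alice) has j→d.
A2: add {i, k} — i (Alice) has i→h; k (Alice) has k→j.
A3 = A2; e.g. e (Bob) can still go to g. Fixed point.
Alice's winning region = {d, f, h, i, j, k}.

d, f, h, i, j, k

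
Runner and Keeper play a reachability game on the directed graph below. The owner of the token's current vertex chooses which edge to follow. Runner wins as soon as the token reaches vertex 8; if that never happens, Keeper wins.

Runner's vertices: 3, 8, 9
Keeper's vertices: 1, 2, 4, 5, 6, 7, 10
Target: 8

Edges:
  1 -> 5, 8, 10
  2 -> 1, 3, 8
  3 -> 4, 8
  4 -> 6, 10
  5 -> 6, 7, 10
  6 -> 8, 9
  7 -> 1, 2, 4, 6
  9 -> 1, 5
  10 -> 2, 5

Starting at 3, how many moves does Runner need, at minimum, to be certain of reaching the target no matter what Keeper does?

A0 = {8}
A1: add {3} — 3 (Runner) has 3→8.
A2 = A1; e.g. 1 (Keeper) can still go to 5. Fixed point.
3 enters the attractor at level 1, so Runner can force the target in 1 move from there.

1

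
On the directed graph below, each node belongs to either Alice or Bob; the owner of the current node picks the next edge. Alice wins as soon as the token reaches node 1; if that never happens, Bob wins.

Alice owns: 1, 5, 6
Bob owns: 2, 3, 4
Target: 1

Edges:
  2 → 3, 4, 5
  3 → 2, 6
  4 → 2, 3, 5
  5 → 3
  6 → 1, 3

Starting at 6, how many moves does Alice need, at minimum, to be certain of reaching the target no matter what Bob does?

1

A0 = {1}
A1: add {6} — 6 (Alice) has 6→1.
A2 = A1; e.g. 2 (Bob) can still go to 3. Fixed point.
6 enters the attractor at level 1, so Alice can force the target in 1 move from there.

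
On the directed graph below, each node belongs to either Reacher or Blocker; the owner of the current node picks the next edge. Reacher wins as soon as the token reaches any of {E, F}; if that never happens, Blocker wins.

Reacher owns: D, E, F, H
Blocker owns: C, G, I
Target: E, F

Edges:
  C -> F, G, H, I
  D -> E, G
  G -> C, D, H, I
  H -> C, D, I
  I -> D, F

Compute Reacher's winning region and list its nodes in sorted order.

D, E, F, H, I

A0 = {E, F}
A1: add {D} — D (Reacher) has D→E.
A2: add {H, I} — H (Reacher) has H→D; I (Blocker): all of {D, F} already in.
A3 = A2; e.g. C (Blocker) can still go to G. Fixed point.
Reacher's winning region = {D, E, F, H, I}.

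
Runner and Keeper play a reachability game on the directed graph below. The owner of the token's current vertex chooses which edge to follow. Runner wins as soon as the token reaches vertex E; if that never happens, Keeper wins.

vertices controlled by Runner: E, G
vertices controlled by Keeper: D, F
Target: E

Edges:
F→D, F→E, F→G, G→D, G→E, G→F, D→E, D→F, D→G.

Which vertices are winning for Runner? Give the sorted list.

E, G

A0 = {E}
A1: add {G} — G (Runner) has G→E.
A2 = A1; e.g. D (Keeper) can still go to F. Fixed point.
Runner's winning region = {E, G}.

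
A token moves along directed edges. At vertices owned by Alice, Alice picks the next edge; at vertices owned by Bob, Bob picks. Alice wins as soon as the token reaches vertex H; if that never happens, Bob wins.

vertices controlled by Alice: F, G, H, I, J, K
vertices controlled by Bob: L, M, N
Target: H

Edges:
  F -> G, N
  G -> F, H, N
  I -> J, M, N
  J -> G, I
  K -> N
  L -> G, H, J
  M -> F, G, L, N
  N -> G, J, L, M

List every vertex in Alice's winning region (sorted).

F, G, H, I, J, L

A0 = {H}
A1: add {G} — G (Alice) has G→H.
A2: add {F, J} — F (Alice) has F→G; J (Alice) has J→G.
A3: add {I, L} — I (Alice) has I→J; L (Bob): all of {G, H, J} already in.
A4 = A3; e.g. K (Alice) has no edge into A3. Fixed point.
Alice's winning region = {F, G, H, I, J, L}.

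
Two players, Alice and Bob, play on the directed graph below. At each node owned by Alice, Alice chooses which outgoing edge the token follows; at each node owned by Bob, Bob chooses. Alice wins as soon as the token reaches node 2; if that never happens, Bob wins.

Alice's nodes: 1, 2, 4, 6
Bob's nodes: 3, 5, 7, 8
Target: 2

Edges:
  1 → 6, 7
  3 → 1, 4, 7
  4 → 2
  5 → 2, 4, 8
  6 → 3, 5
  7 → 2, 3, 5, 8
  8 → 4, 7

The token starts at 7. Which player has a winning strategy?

A0 = {2}
A1: add {4} — 4 (Alice) has 4→2.
A2 = A1; e.g. 1 (Alice) has no edge into A1. Fixed point.
7 never enters the attractor, so Bob can avoid the target forever.

Bob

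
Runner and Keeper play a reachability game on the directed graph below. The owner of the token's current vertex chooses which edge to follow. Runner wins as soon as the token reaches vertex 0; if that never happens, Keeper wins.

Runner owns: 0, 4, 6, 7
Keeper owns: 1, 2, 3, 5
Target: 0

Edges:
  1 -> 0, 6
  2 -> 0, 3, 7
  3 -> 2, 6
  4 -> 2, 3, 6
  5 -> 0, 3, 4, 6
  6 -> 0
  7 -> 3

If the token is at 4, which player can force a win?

Runner

A0 = {0}
A1: add {6} — 6 (Runner) has 6→0.
A2: add {1, 4} — 1 (Keeper): all of {0, 6} already in; 4 (Runner) has 4→6.
A3 = A2; e.g. 2 (Keeper) can still go to 3. Fixed point.
4 ∈ A2, so Runner can force the target.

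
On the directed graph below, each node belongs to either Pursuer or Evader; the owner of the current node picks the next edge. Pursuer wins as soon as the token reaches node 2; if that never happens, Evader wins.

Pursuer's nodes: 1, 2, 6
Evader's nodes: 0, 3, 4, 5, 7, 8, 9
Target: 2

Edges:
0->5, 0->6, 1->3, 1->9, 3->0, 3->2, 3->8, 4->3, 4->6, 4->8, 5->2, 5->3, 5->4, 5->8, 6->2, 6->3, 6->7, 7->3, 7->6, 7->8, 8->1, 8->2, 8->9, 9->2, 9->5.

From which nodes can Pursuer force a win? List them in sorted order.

A0 = {2}
A1: add {6} — 6 (Pursuer) has 6→2.
A2 = A1; e.g. 0 (Evader) can still go to 5. Fixed point.
Pursuer's winning region = {2, 6}.

2, 6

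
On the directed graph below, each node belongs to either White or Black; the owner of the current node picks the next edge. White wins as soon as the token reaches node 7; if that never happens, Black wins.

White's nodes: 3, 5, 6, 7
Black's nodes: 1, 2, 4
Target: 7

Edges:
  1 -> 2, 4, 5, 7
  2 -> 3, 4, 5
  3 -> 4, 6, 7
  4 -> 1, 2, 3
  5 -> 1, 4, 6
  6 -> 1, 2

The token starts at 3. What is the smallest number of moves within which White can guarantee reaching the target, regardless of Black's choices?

1

A0 = {7}
A1: add {3} — 3 (White) has 3→7.
A2 = A1; e.g. 1 (Black) can still go to 2. Fixed point.
3 enters the attractor at level 1, so White can force the target in 1 move from there.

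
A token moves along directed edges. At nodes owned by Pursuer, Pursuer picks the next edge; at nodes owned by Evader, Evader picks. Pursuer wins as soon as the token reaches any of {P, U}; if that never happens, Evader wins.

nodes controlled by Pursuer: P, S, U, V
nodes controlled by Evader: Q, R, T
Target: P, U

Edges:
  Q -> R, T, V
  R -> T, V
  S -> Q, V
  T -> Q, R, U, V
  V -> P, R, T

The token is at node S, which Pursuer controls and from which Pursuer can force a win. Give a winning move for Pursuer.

V

A0 = {P, U}
A1: add {V} — V (Pursuer) has V→P.
A2: add {S} — S (Pursuer) has S→V.
A3 = A2; e.g. Q (Evader) can still go to R. Fixed point.
From S, successor V is in the attractor (rank 1); the other successor Q is not.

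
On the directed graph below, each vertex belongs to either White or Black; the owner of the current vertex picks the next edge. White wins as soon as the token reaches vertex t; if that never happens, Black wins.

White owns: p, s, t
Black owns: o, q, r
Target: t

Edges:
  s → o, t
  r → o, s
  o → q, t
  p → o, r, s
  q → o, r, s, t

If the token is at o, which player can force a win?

Black

A0 = {t}
A1: add {s} — s (White) has s→t.
A2: add {p} — p (White) has p→s.
A3 = A2; e.g. o (Black) can still go to q. Fixed point.
o never enters the attractor, so Black can avoid the target forever.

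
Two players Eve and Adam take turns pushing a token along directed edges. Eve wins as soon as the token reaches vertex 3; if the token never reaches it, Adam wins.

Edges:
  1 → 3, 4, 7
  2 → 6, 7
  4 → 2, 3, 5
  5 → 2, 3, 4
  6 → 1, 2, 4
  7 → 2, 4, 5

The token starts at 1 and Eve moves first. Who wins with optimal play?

Track states (vertex, player-to-move).
A0 = {(3,Eve), (3,Adam)}
A1: add {(1,Eve), (4,Eve), (5,Eve)}.
(1,Eve) ∈ A1 ⇒ Eve forces the target.

Eve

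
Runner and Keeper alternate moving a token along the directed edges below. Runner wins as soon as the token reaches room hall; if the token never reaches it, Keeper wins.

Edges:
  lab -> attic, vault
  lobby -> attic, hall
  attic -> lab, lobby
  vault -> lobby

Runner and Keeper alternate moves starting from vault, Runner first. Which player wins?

Track states (vertex, player-to-move).
A0 = {(hall,Runner), (hall,Keeper)}
A1: add {(lobby,Runner)}.
A2: add {(vault,Keeper)}.
A3: add {(lab,Runner)}.
A4: add {(attic,Keeper)}.
A5 = A4; e.g. (lab,Keeper) stays out. (vault,Runner) never enters ⇒ Keeper avoids the target.

Keeper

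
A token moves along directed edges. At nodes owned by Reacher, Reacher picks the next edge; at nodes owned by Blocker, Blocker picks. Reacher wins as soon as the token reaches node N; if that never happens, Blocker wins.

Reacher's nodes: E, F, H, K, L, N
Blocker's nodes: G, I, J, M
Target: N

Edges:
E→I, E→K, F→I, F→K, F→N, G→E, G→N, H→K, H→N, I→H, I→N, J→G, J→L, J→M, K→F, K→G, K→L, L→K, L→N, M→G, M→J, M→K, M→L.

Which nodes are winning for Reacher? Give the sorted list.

E, F, G, H, I, K, L, N

A0 = {N}
A1: add {F, H, L} — F (Reacher) has F→N; H (Reacher) has H→N; L (Reacher) has L→N.
A2: add {I, K} — I (Blocker): all of {H, N} already in; K (Reacher) has K→F.
A3: add {E} — E (Reacher) has E→I.
A4: add {G} — G (Blocker): all of {E, N} already in.
A5 = A4; e.g. J (Blocker) can still go to M. Fixed point.
Reacher's winning region = {E, F, G, H, I, K, L, N}.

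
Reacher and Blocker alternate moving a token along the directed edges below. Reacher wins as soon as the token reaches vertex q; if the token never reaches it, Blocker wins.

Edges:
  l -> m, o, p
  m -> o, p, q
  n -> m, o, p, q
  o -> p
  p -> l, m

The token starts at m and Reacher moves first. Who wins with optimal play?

Track states (vertex, player-to-move).
A0 = {(q,Reacher), (q,Blocker)}
A1: add {(m,Reacher), (n,Reacher)}.
(m,Reacher) ∈ A1 ⇒ Reacher forces the target.

Reacher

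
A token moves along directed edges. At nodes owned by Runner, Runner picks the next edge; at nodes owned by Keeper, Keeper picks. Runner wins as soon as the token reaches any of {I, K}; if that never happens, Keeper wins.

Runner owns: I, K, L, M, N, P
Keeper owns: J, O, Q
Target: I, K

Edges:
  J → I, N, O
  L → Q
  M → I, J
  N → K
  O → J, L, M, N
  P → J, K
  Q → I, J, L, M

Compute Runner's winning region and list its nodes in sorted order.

I, K, M, N, P

A0 = {I, K}
A1: add {M, N, P} — M (Runner) has M→I; N (Runner) has N→K; P (Runner) has P→K.
A2 = A1; e.g. J (Keeper) can still go to O. Fixed point.
Runner's winning region = {I, K, M, N, P}.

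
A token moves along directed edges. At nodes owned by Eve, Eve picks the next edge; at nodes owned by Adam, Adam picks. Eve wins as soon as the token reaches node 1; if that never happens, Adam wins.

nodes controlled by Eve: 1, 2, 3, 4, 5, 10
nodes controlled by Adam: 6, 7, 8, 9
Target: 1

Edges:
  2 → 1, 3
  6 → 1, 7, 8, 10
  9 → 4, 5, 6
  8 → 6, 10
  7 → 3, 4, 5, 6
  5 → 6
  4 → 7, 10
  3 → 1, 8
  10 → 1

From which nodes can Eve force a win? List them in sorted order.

A0 = {1}
A1: add {2, 3, 10} — 2 (Eve) has 2→1; 3 (Eve) has 3→1; 10 (Eve) has 10→1.
A2: add {4} — 4 (Eve) has 4→10.
A3 = A2; e.g. 5 (Eve) has no edge into A2. Fixed point.
Eve's winning region = {1, 2, 3, 4, 10}.

1, 2, 3, 4, 10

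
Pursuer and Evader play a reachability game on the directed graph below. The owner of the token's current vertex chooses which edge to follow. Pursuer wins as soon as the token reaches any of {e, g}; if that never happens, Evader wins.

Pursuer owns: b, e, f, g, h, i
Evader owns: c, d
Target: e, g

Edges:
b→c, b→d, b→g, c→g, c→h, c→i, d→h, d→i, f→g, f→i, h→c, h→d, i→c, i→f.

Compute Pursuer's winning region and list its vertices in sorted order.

b, e, f, g, i

A0 = {e, g}
A1: add {b, f} — b (Pursuer) has b→g; f (Pursuer) has f→g.
A2: add {i} — i (Pursuer) has i→f.
A3 = A2; e.g. c (Evader) can still go to h. Fixed point.
Pursuer's winning region = {b, e, f, g, i}.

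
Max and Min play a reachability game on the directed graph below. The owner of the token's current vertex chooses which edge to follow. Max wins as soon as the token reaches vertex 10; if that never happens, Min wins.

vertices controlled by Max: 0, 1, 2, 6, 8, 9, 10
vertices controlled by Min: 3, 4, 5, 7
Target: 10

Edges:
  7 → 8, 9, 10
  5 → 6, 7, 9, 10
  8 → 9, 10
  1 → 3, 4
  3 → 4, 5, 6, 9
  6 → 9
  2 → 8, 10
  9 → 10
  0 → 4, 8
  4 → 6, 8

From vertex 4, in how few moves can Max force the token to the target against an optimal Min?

3

A0 = {10}
A1: add {2, 8, 9} — 2 (Max) has 2→10; 8 (Max) has 8→10; 9 (Max) has 9→10.
A2: add {0, 6, 7} — 0 (Max) has 0→8; 6 (Max) has 6→9; 7 (Min): all of {8, 9, 10} already in.
A3: add {4, 5} — 4 (Min): all of {6, 8} already in; 5 (Min): all of {6, 7, 9, 10} already in.
4 enters the attractor at level 3, so Max can force the target in 3 moves from there.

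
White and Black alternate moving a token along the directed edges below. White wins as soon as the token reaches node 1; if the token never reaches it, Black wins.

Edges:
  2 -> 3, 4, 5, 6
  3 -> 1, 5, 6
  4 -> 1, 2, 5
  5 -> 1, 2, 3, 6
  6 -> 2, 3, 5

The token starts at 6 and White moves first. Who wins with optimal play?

Track states (vertex, player-to-move).
A0 = {(1,White), (1,Black)}
A1: add {(3,White), (4,White), (5,White)}.
A2 = A1; e.g. (2,White) stays out. (6,White) never enters ⇒ Black avoids the target.

Black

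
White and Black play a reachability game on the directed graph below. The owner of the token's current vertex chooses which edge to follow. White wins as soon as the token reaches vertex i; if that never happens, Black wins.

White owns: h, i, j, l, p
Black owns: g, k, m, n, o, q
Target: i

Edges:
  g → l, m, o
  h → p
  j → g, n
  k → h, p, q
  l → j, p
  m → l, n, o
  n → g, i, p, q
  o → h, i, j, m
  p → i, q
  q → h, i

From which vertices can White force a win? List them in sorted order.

A0 = {i}
A1: add {p} — p (White) has p→i.
A2: add {h, l} — h (White) has h→p; l (White) has l→p.
A3: add {q} — q (Black): all of {h, i} already in.
A4: add {k} — k (Black): all of {h, p, q} already in.
A5 = A4; e.g. g (Black) can still go to m. Fixed point.
White's winning region = {h, i, k, l, p, q}.

h, i, k, l, p, q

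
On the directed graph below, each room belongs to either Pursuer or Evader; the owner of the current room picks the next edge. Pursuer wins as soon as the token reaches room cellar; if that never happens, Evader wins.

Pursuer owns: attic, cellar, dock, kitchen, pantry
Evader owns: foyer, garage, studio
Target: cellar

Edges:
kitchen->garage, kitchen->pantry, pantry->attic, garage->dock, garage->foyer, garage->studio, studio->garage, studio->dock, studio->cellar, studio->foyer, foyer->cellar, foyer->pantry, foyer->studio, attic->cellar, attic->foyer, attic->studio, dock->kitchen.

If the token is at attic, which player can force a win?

A0 = {cellar}
A1: add {attic} — attic (Pursuer) has attic→cellar.
attic ∈ A1, so Pursuer can force the target.

Pursuer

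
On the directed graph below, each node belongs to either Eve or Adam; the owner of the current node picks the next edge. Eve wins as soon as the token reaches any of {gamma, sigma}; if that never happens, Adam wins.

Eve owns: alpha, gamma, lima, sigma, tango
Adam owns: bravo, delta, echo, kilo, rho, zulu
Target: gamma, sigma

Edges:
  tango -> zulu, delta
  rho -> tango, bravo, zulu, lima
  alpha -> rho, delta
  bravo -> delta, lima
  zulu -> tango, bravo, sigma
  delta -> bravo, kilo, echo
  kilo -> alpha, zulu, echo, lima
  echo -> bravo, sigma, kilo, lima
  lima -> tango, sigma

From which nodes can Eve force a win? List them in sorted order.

A0 = {gamma, sigma}
A1: add {lima} — lima (Eve) has lima→sigma.
A2 = A1; e.g. tango (Eve) has no edge into A1. Fixed point.
Eve's winning region = {gamma, lima, sigma}.

gamma, lima, sigma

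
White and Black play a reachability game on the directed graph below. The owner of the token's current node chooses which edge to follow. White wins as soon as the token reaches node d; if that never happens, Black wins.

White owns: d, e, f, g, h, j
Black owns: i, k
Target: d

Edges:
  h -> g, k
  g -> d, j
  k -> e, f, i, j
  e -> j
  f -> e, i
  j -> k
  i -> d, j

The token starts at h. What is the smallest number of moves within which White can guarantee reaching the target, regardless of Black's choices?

A0 = {d}
A1: add {g} — g (White) has g→d.
A2: add {h} — h (White) has h→g.
A3 = A2; e.g. e (White) has no edge into A2. Fixed point.
h enters the attractor at level 2, so White can force the target in 2 moves from there.

2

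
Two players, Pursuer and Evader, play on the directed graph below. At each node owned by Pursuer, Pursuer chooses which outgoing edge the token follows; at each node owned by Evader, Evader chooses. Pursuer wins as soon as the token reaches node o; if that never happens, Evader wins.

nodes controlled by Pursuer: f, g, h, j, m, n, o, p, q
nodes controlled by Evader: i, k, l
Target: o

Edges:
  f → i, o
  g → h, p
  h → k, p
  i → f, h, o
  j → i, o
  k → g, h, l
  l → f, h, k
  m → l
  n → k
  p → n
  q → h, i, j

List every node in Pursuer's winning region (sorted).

f, j, o, q

A0 = {o}
A1: add {f, j} — f (Pursuer) has f→o; j (Pursuer) has j→o.
A2: add {q} — q (Pursuer) has q→j.
A3 = A2; e.g. g (Pursuer) has no edge into A2. Fixed point.
Pursuer's winning region = {f, j, o, q}.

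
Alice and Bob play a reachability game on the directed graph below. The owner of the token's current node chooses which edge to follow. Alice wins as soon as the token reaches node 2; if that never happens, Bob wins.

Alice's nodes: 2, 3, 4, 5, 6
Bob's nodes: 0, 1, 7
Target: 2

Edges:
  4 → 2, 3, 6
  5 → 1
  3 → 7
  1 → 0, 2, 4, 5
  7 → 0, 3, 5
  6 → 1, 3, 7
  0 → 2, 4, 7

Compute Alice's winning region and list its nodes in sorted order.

A0 = {2}
A1: add {4} — 4 (Alice) has 4→2.
A2 = A1; e.g. 0 (Bob) can still go to 7. Fixed point.
Alice's winning region = {2, 4}.

2, 4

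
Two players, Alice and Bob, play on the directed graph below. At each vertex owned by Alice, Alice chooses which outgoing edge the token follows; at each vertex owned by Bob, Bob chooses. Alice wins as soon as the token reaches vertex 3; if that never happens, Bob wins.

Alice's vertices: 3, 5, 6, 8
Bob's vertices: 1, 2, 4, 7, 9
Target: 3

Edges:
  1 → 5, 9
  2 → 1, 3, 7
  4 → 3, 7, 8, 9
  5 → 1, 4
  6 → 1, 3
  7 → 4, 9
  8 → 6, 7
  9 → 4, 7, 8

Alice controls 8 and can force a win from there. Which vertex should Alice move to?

A0 = {3}
A1: add {6} — 6 (Alice) has 6→3.
A2: add {8} — 8 (Alice) has 8→6.
A3 = A2; e.g. 1 (Bob) can still go to 5. Fixed point.
From 8, successor 6 is in the attractor (rank 1); the other successor 7 is not.

6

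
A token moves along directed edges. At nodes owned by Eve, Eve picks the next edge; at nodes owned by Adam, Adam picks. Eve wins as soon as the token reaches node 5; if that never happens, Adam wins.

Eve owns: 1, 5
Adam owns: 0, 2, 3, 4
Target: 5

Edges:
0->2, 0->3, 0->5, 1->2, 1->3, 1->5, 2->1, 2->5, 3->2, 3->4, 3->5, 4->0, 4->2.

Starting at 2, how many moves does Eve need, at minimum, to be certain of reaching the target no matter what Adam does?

2

A0 = {5}
A1: add {1} — 1 (Eve) has 1→5.
A2: add {2} — 2 (Adam): all of {1, 5} already in.
A3 = A2; e.g. 0 (Adam) can still go to 3. Fixed point.
2 enters the attractor at level 2, so Eve can force the target in 2 moves from there.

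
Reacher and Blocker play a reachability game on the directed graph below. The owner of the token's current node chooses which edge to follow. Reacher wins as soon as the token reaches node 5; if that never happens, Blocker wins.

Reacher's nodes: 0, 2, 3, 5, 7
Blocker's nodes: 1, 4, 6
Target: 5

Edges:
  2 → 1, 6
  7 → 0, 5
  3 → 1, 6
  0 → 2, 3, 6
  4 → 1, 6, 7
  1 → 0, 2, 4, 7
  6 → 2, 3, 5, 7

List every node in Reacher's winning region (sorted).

5, 7

A0 = {5}
A1: add {7} — 7 (Reacher) has 7→5.
A2 = A1; e.g. 0 (Reacher) has no edge into A1. Fixed point.
Reacher's winning region = {5, 7}.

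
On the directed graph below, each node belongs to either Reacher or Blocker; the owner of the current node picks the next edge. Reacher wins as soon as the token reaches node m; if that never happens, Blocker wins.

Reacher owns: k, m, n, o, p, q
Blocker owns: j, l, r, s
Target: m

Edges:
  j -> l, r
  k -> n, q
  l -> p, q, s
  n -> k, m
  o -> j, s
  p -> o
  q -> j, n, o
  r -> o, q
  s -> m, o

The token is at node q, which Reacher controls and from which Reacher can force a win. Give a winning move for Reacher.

A0 = {m}
A1: add {n} — n (Reacher) has n→m.
A2: add {k, q} — k (Reacher) has k→n; q (Reacher) has q→n.
A3 = A2; e.g. j (Blocker) can still go to l. Fixed point.
From q, successor n is in the attractor (rank 1); the other successors j, o are not.

n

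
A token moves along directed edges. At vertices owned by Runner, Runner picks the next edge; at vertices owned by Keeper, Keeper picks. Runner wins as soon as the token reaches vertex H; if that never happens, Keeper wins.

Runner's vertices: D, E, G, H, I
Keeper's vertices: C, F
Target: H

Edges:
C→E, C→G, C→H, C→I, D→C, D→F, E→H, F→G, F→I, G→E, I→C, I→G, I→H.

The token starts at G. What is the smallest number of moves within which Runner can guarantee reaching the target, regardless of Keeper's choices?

A0 = {H}
A1: add {E, I} — E (Runner) has E→H; I (Runner) has I→H.
A2: add {G} — G (Runner) has G→E.
G enters the attractor at level 2, so Runner can force the target in 2 moves from there.

2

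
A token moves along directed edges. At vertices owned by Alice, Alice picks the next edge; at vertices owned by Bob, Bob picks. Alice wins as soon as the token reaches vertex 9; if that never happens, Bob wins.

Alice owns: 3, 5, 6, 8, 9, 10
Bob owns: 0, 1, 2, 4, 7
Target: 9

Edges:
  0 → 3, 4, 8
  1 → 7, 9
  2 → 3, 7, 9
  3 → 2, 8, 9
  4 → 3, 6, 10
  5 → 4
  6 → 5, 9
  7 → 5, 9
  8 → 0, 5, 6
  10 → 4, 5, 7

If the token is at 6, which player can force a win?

A0 = {9}
A1: add {3, 6} — 3 (Alice) has 3→9; 6 (Alice) has 6→9.
6 ∈ A1, so Alice can force the target.

Alice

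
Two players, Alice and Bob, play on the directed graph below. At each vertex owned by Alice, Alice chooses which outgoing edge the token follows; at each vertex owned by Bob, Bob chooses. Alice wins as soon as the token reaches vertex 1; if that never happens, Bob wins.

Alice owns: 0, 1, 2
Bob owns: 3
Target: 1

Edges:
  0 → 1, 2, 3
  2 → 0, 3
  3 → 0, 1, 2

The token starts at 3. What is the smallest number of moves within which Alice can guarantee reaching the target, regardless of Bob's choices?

3

A0 = {1}
A1: add {0} — 0 (Alice) has 0→1.
A2: add {2} — 2 (Alice) has 2→0.
A3: add {3} — 3 (Bob): all of {0, 1, 2} already in.
A3 = all vertices. Fixed point.
3 enters the attractor at level 3, so Alice can force the target in 3 moves from there.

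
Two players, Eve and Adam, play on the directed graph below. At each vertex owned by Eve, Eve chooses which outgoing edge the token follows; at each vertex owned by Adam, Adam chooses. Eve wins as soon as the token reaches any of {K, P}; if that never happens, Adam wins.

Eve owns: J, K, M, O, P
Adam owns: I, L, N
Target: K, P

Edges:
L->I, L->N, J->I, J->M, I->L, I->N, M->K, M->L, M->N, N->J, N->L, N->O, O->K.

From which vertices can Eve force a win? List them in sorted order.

J, K, M, O, P

A0 = {K, P}
A1: add {M, O} — M (Eve) has M→K; O (Eve) has O→K.
A2: add {J} — J (Eve) has J→M.
A3 = A2; e.g. I (Adam) can still go to L. Fixed point.
Eve's winning region = {J, K, M, O, P}.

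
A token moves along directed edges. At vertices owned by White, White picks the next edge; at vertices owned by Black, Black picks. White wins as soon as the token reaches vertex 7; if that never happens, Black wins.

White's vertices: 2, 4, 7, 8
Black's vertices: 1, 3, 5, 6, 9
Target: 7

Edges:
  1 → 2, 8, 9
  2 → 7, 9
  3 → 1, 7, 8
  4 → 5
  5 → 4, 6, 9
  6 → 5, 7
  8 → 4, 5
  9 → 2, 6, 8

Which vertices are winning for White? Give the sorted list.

A0 = {7}
A1: add {2} — 2 (White) has 2→7.
A2 = A1; e.g. 1 (Black) can still go to 8. Fixed point.
White's winning region = {2, 7}.

2, 7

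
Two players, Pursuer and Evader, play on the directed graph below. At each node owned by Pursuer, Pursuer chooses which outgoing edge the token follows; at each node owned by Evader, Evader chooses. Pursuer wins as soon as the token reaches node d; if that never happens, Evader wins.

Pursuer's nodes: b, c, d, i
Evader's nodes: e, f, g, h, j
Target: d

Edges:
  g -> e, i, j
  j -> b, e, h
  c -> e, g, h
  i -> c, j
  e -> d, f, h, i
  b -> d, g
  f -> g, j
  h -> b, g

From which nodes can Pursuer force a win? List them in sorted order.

b, d

A0 = {d}
A1: add {b} — b (Pursuer) has b→d.
A2 = A1; e.g. c (Pursuer) has no edge into A1. Fixed point.
Pursuer's winning region = {b, d}.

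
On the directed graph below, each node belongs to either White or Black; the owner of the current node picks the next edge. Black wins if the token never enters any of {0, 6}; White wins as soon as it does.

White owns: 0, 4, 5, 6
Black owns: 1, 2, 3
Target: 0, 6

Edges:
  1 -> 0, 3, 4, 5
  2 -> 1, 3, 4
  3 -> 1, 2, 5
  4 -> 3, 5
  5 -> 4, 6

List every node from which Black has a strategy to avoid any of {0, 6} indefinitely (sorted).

1, 2, 3

A0 = {0, 6}
A1: add {5} — 5 (White) has 5→6.
A2: add {4} — 4 (White) has 4→5.
A3 = A2; e.g. 1 (Black) can still go to 3. Fixed point.
White's attractor = {0, 4, 5, 6}; Black avoids the target exactly from the complement.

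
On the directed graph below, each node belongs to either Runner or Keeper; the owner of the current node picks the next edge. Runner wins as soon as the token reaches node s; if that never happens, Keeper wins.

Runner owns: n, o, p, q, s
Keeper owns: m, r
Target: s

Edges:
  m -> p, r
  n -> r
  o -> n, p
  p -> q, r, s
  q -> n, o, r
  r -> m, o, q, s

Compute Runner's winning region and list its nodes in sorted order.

A0 = {s}
A1: add {p} — p (Runner) has p→s.
A2: add {o} — o (Runner) has o→p.
A3: add {q} — q (Runner) has q→o.
A4 = A3; e.g. m (Keeper) can still go to r. Fixed point.
Runner's winning region = {o, p, q, s}.

o, p, q, s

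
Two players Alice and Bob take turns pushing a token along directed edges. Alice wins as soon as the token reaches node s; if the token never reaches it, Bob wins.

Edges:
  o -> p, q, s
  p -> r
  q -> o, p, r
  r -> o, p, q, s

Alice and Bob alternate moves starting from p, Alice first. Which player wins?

Track states (vertex, player-to-move).
A0 = {(s,Alice), (s,Bob)}
A1: add {(o,Alice), (r,Alice)}.
A2: add {(p,Bob)}.
A3: add {(q,Alice)}.
A4 = A3; e.g. (o,Bob) stays out. (p,Alice) never enters ⇒ Bob avoids the target.

Bob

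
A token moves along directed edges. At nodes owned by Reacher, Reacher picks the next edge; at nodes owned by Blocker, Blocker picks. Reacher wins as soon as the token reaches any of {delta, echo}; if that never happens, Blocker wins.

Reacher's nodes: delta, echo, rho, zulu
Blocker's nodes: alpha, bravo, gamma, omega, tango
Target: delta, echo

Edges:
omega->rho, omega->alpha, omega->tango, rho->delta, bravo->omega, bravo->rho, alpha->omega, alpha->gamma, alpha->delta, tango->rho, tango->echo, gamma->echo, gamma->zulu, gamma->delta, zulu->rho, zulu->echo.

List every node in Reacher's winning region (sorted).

A0 = {delta, echo}
A1: add {rho, zulu} — rho (Reacher) has rho→delta; zulu (Reacher) has zulu→echo.
A2: add {gamma, tango} — tango (Blocker): all of {rho, echo} already in; gamma (Blocker): all of {echo, zulu, delta} already in.
A3 = A2; e.g. omega (Blocker) can still go to alpha. Fixed point.
Reacher's winning region = {delta, echo, gamma, rho, tango, zulu}.

delta, echo, gamma, rho, tango, zulu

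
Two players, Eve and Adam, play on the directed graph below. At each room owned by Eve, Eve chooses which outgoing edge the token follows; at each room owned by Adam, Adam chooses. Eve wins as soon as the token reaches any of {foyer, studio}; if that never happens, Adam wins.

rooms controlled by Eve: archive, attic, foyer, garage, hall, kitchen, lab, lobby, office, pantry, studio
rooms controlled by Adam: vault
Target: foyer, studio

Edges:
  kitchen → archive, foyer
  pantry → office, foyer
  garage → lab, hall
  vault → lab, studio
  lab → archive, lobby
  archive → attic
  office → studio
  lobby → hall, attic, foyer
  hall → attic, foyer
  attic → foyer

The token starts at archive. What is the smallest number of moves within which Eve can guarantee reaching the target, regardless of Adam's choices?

2

A0 = {foyer, studio}
A1: add {attic, hall, kitchen, lobby, office, pantry} — kitchen (Eve) has kitchen→foyer; pantry (Eve) has pantry→foyer; office (Eve) has office→studio; lobby (Eve) has lobby→foyer; hall (Eve) has hall→foyer; attic (Eve) has attic→foyer.
A2: add {archive, garage, lab} — garage (Eve) has garage→hall; lab (Eve) has lab→lobby; archive (Eve) has archive→attic.
archive enters the attractor at level 2, so Eve can force the target in 2 moves from there.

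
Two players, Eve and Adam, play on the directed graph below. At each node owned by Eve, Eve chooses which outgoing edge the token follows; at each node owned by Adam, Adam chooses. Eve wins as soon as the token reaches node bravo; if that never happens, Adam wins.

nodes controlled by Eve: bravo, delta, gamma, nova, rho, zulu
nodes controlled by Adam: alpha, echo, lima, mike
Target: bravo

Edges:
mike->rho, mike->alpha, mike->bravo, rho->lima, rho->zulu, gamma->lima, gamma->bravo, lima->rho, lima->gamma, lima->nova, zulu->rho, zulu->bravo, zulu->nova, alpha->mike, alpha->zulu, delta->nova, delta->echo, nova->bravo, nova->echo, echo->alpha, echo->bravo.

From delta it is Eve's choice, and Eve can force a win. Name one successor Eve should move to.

nova

A0 = {bravo}
A1: add {gamma, nova, zulu} — gamma (Eve) has gamma→bravo; zulu (Eve) has zulu→bravo; nova (Eve) has nova→bravo.
A2: add {delta, rho} — rho (Eve) has rho→zulu; delta (Eve) has delta→nova.
A3: add {lima} — lima (Adam): all of {rho, gamma, nova} already in.
A4 = A3; e.g. mike (Adam) can still go to alpha. Fixed point.
From delta, successor nova is in the attractor (rank 1); the other successor echo is not.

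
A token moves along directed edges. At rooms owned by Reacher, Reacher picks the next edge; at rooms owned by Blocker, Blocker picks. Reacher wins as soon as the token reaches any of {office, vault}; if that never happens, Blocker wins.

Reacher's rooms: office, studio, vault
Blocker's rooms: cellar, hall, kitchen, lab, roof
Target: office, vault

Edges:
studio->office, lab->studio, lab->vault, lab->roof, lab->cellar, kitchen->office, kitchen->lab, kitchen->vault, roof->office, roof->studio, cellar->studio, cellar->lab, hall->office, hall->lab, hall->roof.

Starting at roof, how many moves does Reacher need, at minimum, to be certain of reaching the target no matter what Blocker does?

A0 = {office, vault}
A1: add {studio} — studio (Reacher) has studio→office.
A2: add {roof} — roof (Blocker): all of {office, studio} already in.
A3 = A2; e.g. lab (Blocker) can still go to cellar. Fixed point.
roof enters the attractor at level 2, so Reacher can force the target in 2 moves from there.

2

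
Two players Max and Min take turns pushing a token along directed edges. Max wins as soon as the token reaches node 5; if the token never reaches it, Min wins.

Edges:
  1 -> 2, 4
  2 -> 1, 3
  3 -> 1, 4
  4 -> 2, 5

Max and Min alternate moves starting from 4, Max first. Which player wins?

Max

Track states (vertex, player-to-move).
A0 = {(5,Max), (5,Min)}
A1: add {(4,Max)}.
(4,Max) ∈ A1 ⇒ Max forces the target.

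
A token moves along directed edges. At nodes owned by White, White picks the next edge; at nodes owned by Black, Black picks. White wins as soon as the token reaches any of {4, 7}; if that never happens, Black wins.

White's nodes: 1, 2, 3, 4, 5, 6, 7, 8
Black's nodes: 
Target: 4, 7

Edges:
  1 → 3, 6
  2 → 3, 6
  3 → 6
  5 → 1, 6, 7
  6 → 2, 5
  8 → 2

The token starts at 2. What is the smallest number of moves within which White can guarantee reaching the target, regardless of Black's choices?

A0 = {4, 7}
A1: add {5} — 5 (White) has 5→7.
A2: add {6} — 6 (White) has 6→5.
A3: add {1, 2, 3} — 1 (White) has 1→6; 2 (White) has 2→6; 3 (White) has 3→6.
2 enters the attractor at level 3, so White can force the target in 3 moves from there.

3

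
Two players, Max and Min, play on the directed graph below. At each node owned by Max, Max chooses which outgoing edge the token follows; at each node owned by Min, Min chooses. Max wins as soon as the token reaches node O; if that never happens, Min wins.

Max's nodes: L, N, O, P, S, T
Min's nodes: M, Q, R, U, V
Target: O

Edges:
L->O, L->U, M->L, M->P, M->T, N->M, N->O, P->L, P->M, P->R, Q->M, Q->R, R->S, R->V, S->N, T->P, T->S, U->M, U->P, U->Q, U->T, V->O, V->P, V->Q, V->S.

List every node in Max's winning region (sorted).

A0 = {O}
A1: add {L, N} — L (Max) has L→O; N (Max) has N→O.
A2: add {P, S} — P (Max) has P→L; S (Max) has S→N.
A3: add {T} — T (Max) has T→P.
A4: add {M} — M (Min): all of {L, P, T} already in.
A5 = A4; e.g. Q (Min) can still go to R. Fixed point.
Max's winning region = {L, M, N, O, P, S, T}.

L, M, N, O, P, S, T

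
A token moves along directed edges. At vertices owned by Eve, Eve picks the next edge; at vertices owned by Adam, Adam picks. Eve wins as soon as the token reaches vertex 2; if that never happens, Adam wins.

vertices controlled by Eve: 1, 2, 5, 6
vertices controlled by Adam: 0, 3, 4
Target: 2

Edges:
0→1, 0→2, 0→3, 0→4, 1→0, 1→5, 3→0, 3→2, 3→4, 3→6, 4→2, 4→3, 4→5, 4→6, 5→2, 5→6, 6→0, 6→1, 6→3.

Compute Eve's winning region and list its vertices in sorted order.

A0 = {2}
A1: add {5} — 5 (Eve) has 5→2.
A2: add {1} — 1 (Eve) has 1→5.
A3: add {6} — 6 (Eve) has 6→1.
A4 = A3; e.g. 0 (Adam) can still go to 3. Fixed point.
Eve's winning region = {1, 2, 5, 6}.

1, 2, 5, 6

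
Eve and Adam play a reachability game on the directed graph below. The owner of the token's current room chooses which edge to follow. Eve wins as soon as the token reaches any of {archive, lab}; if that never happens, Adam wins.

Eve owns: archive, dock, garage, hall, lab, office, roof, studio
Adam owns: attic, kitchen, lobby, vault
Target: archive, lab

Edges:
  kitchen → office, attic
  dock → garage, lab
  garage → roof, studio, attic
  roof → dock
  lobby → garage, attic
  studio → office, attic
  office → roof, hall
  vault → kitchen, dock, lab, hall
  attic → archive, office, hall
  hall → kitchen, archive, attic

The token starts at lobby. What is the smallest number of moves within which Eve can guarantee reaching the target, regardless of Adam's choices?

4

A0 = {archive, lab}
A1: add {dock, hall} — dock (Eve) has dock→lab; hall (Eve) has hall→archive.
A2: add {office, roof} — roof (Eve) has roof→dock; office (Eve) has office→hall.
A3: add {attic, garage, studio} — garage (Eve) has garage→roof; studio (Eve) has studio→office; attic (Adam): all of {archive, office, hall} already in.
A4: add {kitchen, lobby} — kitchen (Adam): all of {office, attic} already in; lobby (Adam): all of {garage, attic} already in.
lobby enters the attractor at level 4, so Eve can force the target in 4 moves from there.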